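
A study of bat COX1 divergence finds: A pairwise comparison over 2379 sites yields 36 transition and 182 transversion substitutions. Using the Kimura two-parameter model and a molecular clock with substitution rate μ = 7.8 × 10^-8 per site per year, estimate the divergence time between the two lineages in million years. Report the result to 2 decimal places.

0.63

P = 36/2379 ≈ 0.015132 and Q = 182/2379 ≈ 0.076503.
Under the Kimura two-parameter model, d = −½ ln(1 − 2P − Q) − ¼ ln(1 − 2Q).
1 − 2P − Q = 0.893233, giving −½ ln(0.893233) = 0.056454.
1 − 2Q = 0.846994, giving −¼ ln(0.846994) = 0.041515.
d = 0.056454 + 0.041515 = 0.097969.
Under a molecular clock d = 2μt, so t = d/(2μ) = 0.097969 / (2 × 7.8 × 10^-8) = 0.63 million years.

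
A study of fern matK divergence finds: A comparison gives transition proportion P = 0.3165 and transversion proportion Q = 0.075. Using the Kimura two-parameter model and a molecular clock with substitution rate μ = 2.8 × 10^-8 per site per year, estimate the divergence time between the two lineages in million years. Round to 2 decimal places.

Under the Kimura two-parameter model, d = −½ ln(1 − 2P − Q) − ¼ ln(1 − 2Q).
1 − 2P − Q = 0.292, giving −½ ln(0.292) = 0.615501.
1 − 2Q = 0.85, giving −¼ ln(0.85) = 0.040630.
d = 0.615501 + 0.040630 = 0.656131.
Under a molecular clock d = 2μt, so t = d/(2μ) = 0.656131 / (2 × 2.8 × 10^-8) = 11.72 million years.

11.72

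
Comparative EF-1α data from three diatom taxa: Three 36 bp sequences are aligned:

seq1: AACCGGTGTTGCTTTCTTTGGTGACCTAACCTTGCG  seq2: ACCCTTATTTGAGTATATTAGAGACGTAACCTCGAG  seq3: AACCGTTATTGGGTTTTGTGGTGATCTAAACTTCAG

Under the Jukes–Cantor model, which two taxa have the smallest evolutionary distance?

seq1–seq2: 15/36 differ, p = 0.417, d = 0.608.
seq1–seq3: 10/36 differ, p = 0.278, d = 0.347.
seq2–seq3: 15/36 differ, p = 0.417, d = 0.608.
The smallest distance is between seq1 and seq3.

seq1 and seq3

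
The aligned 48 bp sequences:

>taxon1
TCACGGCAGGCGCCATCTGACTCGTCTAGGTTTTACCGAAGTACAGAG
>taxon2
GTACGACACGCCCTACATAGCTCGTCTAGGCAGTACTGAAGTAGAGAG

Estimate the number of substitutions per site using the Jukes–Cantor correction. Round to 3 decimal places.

The sequences differ at 15 of 48 sites, so p = 15/48 = 0.3125.
d = −(3/4) ln(1 − 4p/3) = −0.75 ln(1 − 0.416667) = −0.75 ln(0.583333)
  = −0.75 × (-0.538997) = 0.404248 substitutions/site.

0.404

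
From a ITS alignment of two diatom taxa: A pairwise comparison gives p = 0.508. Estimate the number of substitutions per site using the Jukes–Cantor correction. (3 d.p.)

0.848

d = −(3/4) ln(1 − 4p/3) = −0.75 ln(1 − 0.677333) = −0.75 ln(0.322667)
  = −0.75 × (-1.131134) = 0.848351 substitutions/site.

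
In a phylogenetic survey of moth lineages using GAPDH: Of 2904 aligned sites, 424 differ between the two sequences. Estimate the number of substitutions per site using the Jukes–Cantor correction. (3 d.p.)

p = 424/2904 ≈ 0.146006.
d = −(3/4) ln(1 − 4p/3) = −0.75 ln(1 − 0.194675) = −0.75 ln(0.805325)
  = −0.75 × (-0.216509) = 0.162382 substitutions/site.

0.162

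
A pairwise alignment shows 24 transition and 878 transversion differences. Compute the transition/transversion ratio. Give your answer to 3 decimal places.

0.027

R = 24/878 = 0.027334… ≈ 0.027 (to 3 d.p.).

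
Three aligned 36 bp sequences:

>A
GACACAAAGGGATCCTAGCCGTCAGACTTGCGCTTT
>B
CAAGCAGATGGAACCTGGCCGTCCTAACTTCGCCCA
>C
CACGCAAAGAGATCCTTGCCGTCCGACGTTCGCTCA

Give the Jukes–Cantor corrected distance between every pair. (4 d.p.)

A–B: 15/36 sites differ → p ≈ 0.416667, d = −0.75 ln(1 − 0.555556) = 0.608198 ≈ 0.6082.
A–C: 9/36 sites differ → p = 0.25, d = −0.75 ln(1 − 0.333333) = 0.304098 ≈ 0.3041.
B–C: 10/36 sites differ → p ≈ 0.277778, d = −0.75 ln(1 − 0.370371) = 0.346968 ≈ 0.3470.

d(A,B) = 0.6082, d(A,C) = 0.3041, d(B,C) = 0.3470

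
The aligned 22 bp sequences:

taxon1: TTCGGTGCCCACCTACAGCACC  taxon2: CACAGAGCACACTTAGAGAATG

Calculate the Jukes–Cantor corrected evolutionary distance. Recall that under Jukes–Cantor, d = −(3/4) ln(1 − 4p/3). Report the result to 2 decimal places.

The sequences differ at 10 of 22 sites (1, 2, 4, 6, 9, 13, 16, 19, 21, 22), so p = 10/22 ≈ 0.454545.
d = −(3/4) ln(1 − 4p/3) = −0.75 ln(1 − 0.60606) = −0.75 ln(0.39394)
  = −0.75 × (-0.931557) = 0.698668 substitutions/site.

0.70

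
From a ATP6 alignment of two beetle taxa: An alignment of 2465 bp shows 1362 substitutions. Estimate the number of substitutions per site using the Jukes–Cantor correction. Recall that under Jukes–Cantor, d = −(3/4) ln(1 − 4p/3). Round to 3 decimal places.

p = 1362/2465 ≈ 0.552535.
d = −(3/4) ln(1 − 4p/3) = −0.75 ln(1 − 0.736713) = −0.75 ln(0.263287)
  = −0.75 × (-1.334511) = 1.000883 substitutions/site.

1.001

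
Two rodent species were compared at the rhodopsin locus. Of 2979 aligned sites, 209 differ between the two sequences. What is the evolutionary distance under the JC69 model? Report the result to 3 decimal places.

0.074

p = 209/2979 ≈ 0.070158.
d = −(3/4) ln(1 − 4p/3) = −0.75 ln(1 − 0.093544) = −0.75 ln(0.906456)
  = −0.75 × (-0.098213) = 0.073660 substitutions/site.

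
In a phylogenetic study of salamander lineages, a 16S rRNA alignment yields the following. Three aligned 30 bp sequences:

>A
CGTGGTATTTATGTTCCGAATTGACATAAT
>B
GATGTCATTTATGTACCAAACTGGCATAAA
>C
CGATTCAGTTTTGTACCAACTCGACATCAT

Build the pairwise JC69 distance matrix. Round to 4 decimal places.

d(A,B) = 0.3831, d(A,C) = 0.5034, d(B,C) = 0.5716

A–B: 9/30 sites differ → p = 0.3, d = −0.75 ln(1 − 0.4) = 0.383119 ≈ 0.3831.
A–C: 11/30 sites differ → p ≈ 0.366667, d = −0.75 ln(1 − 0.488889) = 0.503376 ≈ 0.5034.
B–C: 12/30 sites differ → p = 0.4, d = −0.75 ln(1 − 0.533333) = 0.571605 ≈ 0.5716.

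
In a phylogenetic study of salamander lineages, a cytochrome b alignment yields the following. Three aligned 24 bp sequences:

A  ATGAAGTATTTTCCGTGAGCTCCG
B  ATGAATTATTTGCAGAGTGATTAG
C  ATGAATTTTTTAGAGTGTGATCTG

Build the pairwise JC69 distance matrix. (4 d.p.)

d(A,B) = 0.4408, d(A,C) = 0.4408, d(B,C) = 0.3041

A–B: 8/24 sites differ → p ≈ 0.333333, d = −0.75 ln(1 − 0.444444) = 0.440839 ≈ 0.4408.
A–C: 8/24 sites differ → p ≈ 0.333333, d = −0.75 ln(1 − 0.444444) = 0.440839 ≈ 0.4408.
B–C: 6/24 sites differ → p = 0.25, d = −0.75 ln(1 − 0.333333) = 0.304098 ≈ 0.3041.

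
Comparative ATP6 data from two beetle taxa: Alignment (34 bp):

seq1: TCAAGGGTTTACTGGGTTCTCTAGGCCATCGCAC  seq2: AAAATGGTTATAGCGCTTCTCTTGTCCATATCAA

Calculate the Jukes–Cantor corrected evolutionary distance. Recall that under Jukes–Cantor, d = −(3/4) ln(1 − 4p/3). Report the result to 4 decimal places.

0.5972

The sequences differ at 14 of 34 sites, so p = 14/34 ≈ 0.411765.
d = −(3/4) ln(1 − 4p/3) = −0.75 ln(1 − 0.54902) = −0.75 ln(0.45098)
  = −0.75 × (-0.796332) = 0.597249 substitutions/site.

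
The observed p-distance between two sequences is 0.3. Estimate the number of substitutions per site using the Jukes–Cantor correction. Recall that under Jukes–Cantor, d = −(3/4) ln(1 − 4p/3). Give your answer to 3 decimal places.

d = −(3/4) ln(1 − 4p/3) = −0.75 ln(1 − 0.4) = −0.75 ln(0.6)
  = −0.75 × (-0.510826) = 0.383120 substitutions/site.

0.383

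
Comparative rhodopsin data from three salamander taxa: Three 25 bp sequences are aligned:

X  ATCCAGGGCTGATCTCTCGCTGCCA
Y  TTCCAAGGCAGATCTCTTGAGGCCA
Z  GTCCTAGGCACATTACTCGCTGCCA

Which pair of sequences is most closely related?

X–Y: 6/25 differ, p = 0.240, d = 0.289.
X–Z: 7/25 differ, p = 0.280, d = 0.351.
Y–Z: 8/25 differ, p = 0.320, d = 0.417.
The smallest distance is between X and Y.

X and Y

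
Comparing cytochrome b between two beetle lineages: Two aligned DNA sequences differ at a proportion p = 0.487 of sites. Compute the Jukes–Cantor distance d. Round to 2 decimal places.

d = −(3/4) ln(1 − 4p/3) = −0.75 ln(1 − 0.649333) = −0.75 ln(0.350667)
  = −0.75 × (-1.047918) = 0.785939 substitutions/site.

0.79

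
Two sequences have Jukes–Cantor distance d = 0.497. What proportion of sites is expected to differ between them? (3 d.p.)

p = (3/4)(1 − e^(−4d/3)) = 0.75 × (1 − e^(-0.662667)) = 0.75 × (1 − 0.515475) = 0.363394.

0.363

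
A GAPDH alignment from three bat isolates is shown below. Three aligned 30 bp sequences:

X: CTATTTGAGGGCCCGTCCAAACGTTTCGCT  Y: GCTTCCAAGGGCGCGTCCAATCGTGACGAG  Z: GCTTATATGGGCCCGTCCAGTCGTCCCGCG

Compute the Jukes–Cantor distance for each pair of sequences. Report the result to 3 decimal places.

d(X,Y) = 0.572, d(X,Z) = 0.503, d(Y,Z) = 0.330

X–Y: 12/30 sites differ → p = 0.4, d = −0.75 ln(1 − 0.533333) = 0.571605 ≈ 0.572.
X–Z: 11/30 sites differ → p ≈ 0.366667, d = −0.75 ln(1 − 0.488889) = 0.503376 ≈ 0.503.
Y–Z: 8/30 sites differ → p ≈ 0.266667, d = −0.75 ln(1 − 0.355556) = 0.329526 ≈ 0.330.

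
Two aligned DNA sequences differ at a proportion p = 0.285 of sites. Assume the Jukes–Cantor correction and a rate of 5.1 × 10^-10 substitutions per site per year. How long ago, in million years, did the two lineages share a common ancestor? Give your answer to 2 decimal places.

d = −(3/4) ln(1 − 4p/3) = −0.75 ln(1 − 0.38) = −0.75 ln(0.62)
  = −0.75 × (-0.478036) = 0.358527 substitutions/site.
Under a molecular clock d = 2μt, so t = d/(2μ) = 0.358527 / (2 × 5.1 × 10^-10) = 351.50 million years.

351.50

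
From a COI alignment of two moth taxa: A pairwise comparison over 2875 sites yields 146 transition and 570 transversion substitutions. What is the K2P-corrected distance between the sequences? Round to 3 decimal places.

P = 146/2875 ≈ 0.050783 and Q = 570/2875 ≈ 0.198261.
Under the Kimura two-parameter model, d = −½ ln(1 − 2P − Q) − ¼ ln(1 − 2Q).
1 − 2P − Q = 0.700173, giving −½ ln(0.700173) = 0.178214.
1 − 2Q = 0.603478, giving −¼ ln(0.603478) = 0.126261.
d = 0.178214 + 0.126261 = 0.304475.

0.304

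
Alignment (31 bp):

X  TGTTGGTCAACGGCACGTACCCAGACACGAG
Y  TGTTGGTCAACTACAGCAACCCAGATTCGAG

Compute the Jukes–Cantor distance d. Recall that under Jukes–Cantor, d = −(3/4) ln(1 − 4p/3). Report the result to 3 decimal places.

0.269

The sequences differ at 7 of 31 sites (12, 13, 16, 17, 18, 26, 27), so p = 7/31 ≈ 0.225806.
d = −(3/4) ln(1 − 4p/3) = −0.75 ln(1 − 0.301075) = −0.75 ln(0.698925)
  = −0.75 × (-0.358212) = 0.268659 substitutions/site.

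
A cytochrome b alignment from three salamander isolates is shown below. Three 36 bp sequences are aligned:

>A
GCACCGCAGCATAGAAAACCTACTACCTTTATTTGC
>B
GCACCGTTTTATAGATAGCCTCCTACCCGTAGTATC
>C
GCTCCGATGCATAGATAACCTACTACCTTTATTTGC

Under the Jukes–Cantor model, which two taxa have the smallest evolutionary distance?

A and C

A–B: 12/36 differ, p = 0.333, d = 0.441.
A–C: 4/36 differ, p = 0.111, d = 0.120.
B–C: 11/36 differ, p = 0.306, d = 0.392.
The smallest distance is between A and C.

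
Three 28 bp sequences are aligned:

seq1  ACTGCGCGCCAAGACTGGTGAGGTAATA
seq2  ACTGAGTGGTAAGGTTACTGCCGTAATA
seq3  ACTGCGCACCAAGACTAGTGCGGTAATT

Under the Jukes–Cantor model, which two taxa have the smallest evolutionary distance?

seq1 and seq3

seq1–seq2: 10/28 differ, p = 0.357, d = 0.485.
seq1–seq3: 4/28 differ, p = 0.143, d = 0.158.
seq2–seq3: 10/28 differ, p = 0.357, d = 0.485.
The smallest distance is between seq1 and seq3.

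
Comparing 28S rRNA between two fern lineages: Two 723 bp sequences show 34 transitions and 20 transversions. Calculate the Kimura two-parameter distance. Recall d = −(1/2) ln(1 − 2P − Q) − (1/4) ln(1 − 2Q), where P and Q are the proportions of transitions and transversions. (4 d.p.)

0.0791

P = 34/723 ≈ 0.047026 and Q = 20/723 ≈ 0.027663.
Under the Kimura two-parameter model, d = −½ ln(1 − 2P − Q) − ¼ ln(1 − 2Q).
1 − 2P − Q = 0.878285, giving −½ ln(0.878285) = 0.064892.
1 − 2Q = 0.944674, giving −¼ ln(0.944674) = 0.014229.
d = 0.064892 + 0.014229 = 0.079121.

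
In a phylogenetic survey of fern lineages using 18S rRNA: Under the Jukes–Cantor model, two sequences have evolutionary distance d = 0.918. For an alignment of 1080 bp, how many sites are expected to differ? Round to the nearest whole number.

572

Invert JC69: p = (3/4)(1 − e^(−4d/3)) = 0.75 × (1 − e^(-1.224)) = 0.75 × (1 − 0.294052) = 0.529461.
Expected differing sites = pL ≈ 0.529461 × 1080 = 571.81788 ≈ 572.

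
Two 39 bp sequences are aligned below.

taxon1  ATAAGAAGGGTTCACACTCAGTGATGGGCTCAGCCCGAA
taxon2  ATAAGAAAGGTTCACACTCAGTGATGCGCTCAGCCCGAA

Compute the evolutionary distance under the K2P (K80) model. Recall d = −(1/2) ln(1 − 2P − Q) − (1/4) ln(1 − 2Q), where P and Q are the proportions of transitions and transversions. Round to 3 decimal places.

Of 39 sites, 1 differences are transitions and 1 are transversions, so P = 1/39 ≈ 0.025641 and Q = 1/39 ≈ 0.025641.
Under the Kimura two-parameter model, d = −½ ln(1 − 2P − Q) − ¼ ln(1 − 2Q).
1 − 2P − Q = 0.923077, giving −½ ln(0.923077) = 0.040021.
1 − 2Q = 0.948718, giving −¼ ln(0.948718) = 0.013161.
d = 0.040021 + 0.013161 = 0.053182.

0.053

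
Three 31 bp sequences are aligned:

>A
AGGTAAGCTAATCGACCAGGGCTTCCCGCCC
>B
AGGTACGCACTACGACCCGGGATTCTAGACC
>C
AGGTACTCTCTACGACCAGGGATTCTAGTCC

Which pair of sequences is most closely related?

A–B: 10/31 differ, p = 0.323, d = 0.422.
A–C: 9/31 differ, p = 0.290, d = 0.367.
B–C: 4/31 differ, p = 0.129, d = 0.142.
The smallest distance is between B and C.

B and C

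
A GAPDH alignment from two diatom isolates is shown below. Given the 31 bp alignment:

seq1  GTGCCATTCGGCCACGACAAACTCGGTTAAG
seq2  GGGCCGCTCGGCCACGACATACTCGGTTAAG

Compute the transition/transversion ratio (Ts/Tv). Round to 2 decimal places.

1.00

Transitions are A↔G and C↔T; transversions are all other mismatches.
Transitions: 2. Transversions: 2.
R = 2/2 = 1.00.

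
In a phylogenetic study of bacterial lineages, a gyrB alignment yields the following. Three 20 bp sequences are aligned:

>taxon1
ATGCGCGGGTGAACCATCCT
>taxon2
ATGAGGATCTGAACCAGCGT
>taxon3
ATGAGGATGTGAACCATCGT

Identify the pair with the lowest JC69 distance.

taxon1–taxon2: 7/20 differ, p = 0.350, d = 0.471.
taxon1–taxon3: 5/20 differ, p = 0.250, d = 0.304.
taxon2–taxon3: 2/20 differ, p = 0.100, d = 0.107.
The smallest distance is between taxon2 and taxon3.

taxon2 and taxon3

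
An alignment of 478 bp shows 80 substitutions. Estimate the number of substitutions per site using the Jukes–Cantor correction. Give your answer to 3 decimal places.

0.189

p = 80/478 ≈ 0.167364.
d = −(3/4) ln(1 − 4p/3) = −0.75 ln(1 − 0.223152) = −0.75 ln(0.776848)
  = −0.75 × (-0.252511) = 0.189383 substitutions/site.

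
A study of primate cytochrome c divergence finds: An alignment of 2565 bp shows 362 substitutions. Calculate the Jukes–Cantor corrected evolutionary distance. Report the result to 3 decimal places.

p = 362/2565 ≈ 0.141131.
d = −(3/4) ln(1 − 4p/3) = −0.75 ln(1 − 0.188175) = −0.75 ln(0.811825)
  = −0.75 × (-0.208470) = 0.156353 substitutions/site.

0.156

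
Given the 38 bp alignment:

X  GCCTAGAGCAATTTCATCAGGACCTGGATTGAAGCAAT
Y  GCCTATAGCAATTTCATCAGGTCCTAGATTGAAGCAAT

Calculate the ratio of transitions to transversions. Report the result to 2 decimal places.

Transitions are A↔G and C↔T; transversions are all other mismatches.
Transitions: 1. Transversions: 2.
R = 1/2 = 0.50.

0.50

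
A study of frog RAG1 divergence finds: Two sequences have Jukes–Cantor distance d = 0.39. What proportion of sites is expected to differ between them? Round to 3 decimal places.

0.304

p = (3/4)(1 − e^(−4d/3)) = 0.75 × (1 − e^(-0.52)) = 0.75 × (1 − 0.594521) = 0.304109.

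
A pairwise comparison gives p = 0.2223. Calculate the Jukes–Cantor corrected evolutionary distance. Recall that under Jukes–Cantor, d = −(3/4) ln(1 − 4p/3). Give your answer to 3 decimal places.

d = −(3/4) ln(1 − 4p/3) = −0.75 ln(1 − 0.2964) = −0.75 ln(0.7036)
  = −0.75 × (-0.351545) = 0.263659 substitutions/site.

0.264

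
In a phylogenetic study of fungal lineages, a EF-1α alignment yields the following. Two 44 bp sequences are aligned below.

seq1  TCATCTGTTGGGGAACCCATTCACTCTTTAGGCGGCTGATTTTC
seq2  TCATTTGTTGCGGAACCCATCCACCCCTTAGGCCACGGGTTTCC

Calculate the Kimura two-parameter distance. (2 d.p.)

Of 44 sites, 7 differences are transitions and 3 are transversions, so P = 7/44 ≈ 0.159091 and Q = 3/44 ≈ 0.068182.
Under the Kimura two-parameter model, d = −½ ln(1 − 2P − Q) − ¼ ln(1 − 2Q).
1 − 2P − Q = 0.613636, giving −½ ln(0.613636) = 0.244177.
1 − 2Q = 0.863636, giving −¼ ln(0.863636) = 0.036651.
d = 0.244177 + 0.036651 = 0.280828.

0.28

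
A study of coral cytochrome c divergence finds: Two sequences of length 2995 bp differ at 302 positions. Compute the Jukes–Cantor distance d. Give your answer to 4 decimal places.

p = 302/2995 ≈ 0.100835.
d = −(3/4) ln(1 − 4p/3) = −0.75 ln(1 − 0.134447) = −0.75 ln(0.865553)
  = −0.75 × (-0.144387) = 0.108290 substitutions/site.

0.1083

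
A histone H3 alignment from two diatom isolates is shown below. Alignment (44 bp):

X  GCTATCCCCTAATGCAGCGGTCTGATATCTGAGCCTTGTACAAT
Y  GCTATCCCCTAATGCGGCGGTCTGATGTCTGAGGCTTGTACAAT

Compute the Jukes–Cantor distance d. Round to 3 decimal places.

The sequences differ at 3 of 44 sites (16, 27, 34), so p = 3/44 ≈ 0.068182.
d = −(3/4) ln(1 − 4p/3) = −0.75 ln(1 − 0.090909) = −0.75 ln(0.909091)
  = −0.75 × (-0.095310) = 0.071483 substitutions/site.

0.071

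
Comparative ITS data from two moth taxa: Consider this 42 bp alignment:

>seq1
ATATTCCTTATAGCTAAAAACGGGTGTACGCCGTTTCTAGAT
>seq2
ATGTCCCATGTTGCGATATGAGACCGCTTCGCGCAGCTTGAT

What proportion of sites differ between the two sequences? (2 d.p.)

The sequences differ at 22 of 42 positions.
p = 22/42 = 0.523809… ≈ 0.52 (to 2 d.p.).

0.52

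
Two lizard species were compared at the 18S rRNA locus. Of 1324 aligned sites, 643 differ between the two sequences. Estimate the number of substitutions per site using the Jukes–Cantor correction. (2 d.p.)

p = 643/1324 ≈ 0.48565.
d = −(3/4) ln(1 − 4p/3) = −0.75 ln(1 − 0.647533) = −0.75 ln(0.352467)
  = −0.75 × (-1.042798) = 0.782099 substitutions/site.

0.78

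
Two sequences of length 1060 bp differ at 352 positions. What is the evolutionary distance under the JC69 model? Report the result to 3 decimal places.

0.439

p = 352/1060 ≈ 0.332075.
d = −(3/4) ln(1 − 4p/3) = −0.75 ln(1 − 0.442767) = −0.75 ln(0.557233)
  = −0.75 × (-0.584772) = 0.438579 substitutions/site.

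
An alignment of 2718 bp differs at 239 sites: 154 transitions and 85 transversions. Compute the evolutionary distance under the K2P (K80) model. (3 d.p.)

P = 154/2718 ≈ 0.056659 and Q = 85/2718 ≈ 0.031273.
Under the Kimura two-parameter model, d = −½ ln(1 − 2P − Q) − ¼ ln(1 − 2Q).
1 − 2P − Q = 0.855409, giving −½ ln(0.855409) = 0.078088.
1 − 2Q = 0.937454, giving −¼ ln(0.937454) = 0.016147.
d = 0.078088 + 0.016147 = 0.094235.

0.094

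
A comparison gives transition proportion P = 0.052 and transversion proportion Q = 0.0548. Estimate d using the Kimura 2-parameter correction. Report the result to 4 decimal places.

Under the Kimura two-parameter model, d = −½ ln(1 − 2P − Q) − ¼ ln(1 − 2Q).
1 − 2P − Q = 0.8412, giving −½ ln(0.8412) = 0.086463.
1 − 2Q = 0.8904, giving −¼ ln(0.8904) = 0.029021.
d = 0.086463 + 0.029021 = 0.115484.

0.1155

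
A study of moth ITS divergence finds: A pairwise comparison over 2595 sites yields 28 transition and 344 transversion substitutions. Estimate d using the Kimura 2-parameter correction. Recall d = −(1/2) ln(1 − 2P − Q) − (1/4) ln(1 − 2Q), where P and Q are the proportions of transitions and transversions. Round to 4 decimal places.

P = 28/2595 ≈ 0.01079 and Q = 344/2595 ≈ 0.132563.
Under the Kimura two-parameter model, d = −½ ln(1 − 2P − Q) − ¼ ln(1 − 2Q).
1 − 2P − Q = 0.845857, giving −½ ln(0.845857) = 0.083702.
1 − 2Q = 0.734874, giving −¼ ln(0.734874) = 0.077014.
d = 0.083702 + 0.077014 = 0.160716.

0.1607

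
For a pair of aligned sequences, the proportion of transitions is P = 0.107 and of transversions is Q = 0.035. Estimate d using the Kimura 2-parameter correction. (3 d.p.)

0.161

Under the Kimura two-parameter model, d = −½ ln(1 − 2P − Q) − ¼ ln(1 − 2Q).
1 − 2P − Q = 0.751, giving −½ ln(0.751) = 0.143175.
1 − 2Q = 0.93, giving −¼ ln(0.93) = 0.018143.
d = 0.143175 + 0.018143 = 0.161318.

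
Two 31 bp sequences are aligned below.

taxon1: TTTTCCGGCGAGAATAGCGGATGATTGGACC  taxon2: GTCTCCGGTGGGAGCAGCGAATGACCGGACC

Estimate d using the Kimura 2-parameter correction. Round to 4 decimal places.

Of 31 sites, 8 differences are transitions and 1 are transversions, so P = 8/31 ≈ 0.258065 and Q = 1/31 ≈ 0.032258.
Under the Kimura two-parameter model, d = −½ ln(1 − 2P − Q) − ¼ ln(1 − 2Q).
1 − 2P − Q = 0.451612, giving −½ ln(0.451612) = 0.397466.
1 − 2Q = 0.935484, giving −¼ ln(0.935484) = 0.016673.
d = 0.397466 + 0.016673 = 0.414139.

0.4141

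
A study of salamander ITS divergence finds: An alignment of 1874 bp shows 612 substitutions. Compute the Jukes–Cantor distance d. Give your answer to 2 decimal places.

0.43

p = 612/1874 ≈ 0.326574.
d = −(3/4) ln(1 − 4p/3) = −0.75 ln(1 − 0.435432) = −0.75 ln(0.564568)
  = −0.75 × (-0.571694) = 0.428771 substitutions/site.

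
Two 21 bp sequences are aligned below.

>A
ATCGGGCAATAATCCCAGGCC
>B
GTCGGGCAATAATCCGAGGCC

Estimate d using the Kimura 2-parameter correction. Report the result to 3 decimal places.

Of 21 sites, 1 differences are transitions and 1 are transversions, so P = 1/21 ≈ 0.047619 and Q = 1/21 ≈ 0.047619.
Under the Kimura two-parameter model, d = −½ ln(1 − 2P − Q) − ¼ ln(1 − 2Q).
1 − 2P − Q = 0.857143, giving −½ ln(0.857143) = 0.077075.
1 − 2Q = 0.904762, giving −¼ ln(0.904762) = 0.025021.
d = 0.077075 + 0.025021 = 0.102096.

0.102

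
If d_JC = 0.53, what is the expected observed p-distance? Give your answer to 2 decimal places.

p = (3/4)(1 − e^(−4d/3)) = 0.75 × (1 − e^(-0.706667)) = 0.75 × (1 − 0.493286) = 0.380036.

0.38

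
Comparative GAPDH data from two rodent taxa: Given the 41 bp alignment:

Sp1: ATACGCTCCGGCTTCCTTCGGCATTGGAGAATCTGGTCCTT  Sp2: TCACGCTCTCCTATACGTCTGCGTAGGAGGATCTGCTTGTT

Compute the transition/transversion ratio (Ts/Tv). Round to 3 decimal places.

Transitions are A↔G and C↔T; transversions are all other mismatches.
Transitions: 6. Transversions: 10.
R = 6/10 = 0.600.

0.600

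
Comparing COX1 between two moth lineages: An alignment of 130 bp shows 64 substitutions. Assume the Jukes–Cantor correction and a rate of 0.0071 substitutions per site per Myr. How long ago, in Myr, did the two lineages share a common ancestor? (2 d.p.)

56.42

p = 64/130 ≈ 0.492308.
d = −(3/4) ln(1 − 4p/3) = −0.75 ln(1 − 0.656411) = −0.75 ln(0.343589)
  = −0.75 × (-1.068309) = 0.801232 substitutions/site.
Under a molecular clock d = 2μt, so t = d/(2μ) = 0.801232 / (2 × 0.0071) = 56.42 Myr.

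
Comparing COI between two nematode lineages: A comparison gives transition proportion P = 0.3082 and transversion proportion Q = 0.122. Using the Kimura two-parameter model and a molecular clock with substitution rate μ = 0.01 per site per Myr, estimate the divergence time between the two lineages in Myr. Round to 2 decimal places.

Under the Kimura two-parameter model, d = −½ ln(1 − 2P − Q) − ¼ ln(1 − 2Q).
1 − 2P − Q = 0.2616, giving −½ ln(0.2616) = 0.670469.
1 − 2Q = 0.756, giving −¼ ln(0.756) = 0.069928.
d = 0.670469 + 0.069928 = 0.740397.
Under a molecular clock d = 2μt, so t = d/(2μ) = 0.740397 / (2 × 0.01) = 37.02 Myr.

37.02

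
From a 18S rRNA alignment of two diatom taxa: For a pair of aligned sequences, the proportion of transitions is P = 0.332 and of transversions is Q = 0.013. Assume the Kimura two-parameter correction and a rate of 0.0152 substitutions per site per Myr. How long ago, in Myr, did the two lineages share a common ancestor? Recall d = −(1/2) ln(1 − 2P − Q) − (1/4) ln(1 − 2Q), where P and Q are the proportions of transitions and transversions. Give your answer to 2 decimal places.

Under the Kimura two-parameter model, d = −½ ln(1 − 2P − Q) − ¼ ln(1 − 2Q).
1 − 2P − Q = 0.323, giving −½ ln(0.323) = 0.565051.
1 − 2Q = 0.974, giving −¼ ln(0.974) = 0.006586.
d = 0.565051 + 0.006586 = 0.571637.
Under a molecular clock d = 2μt, so t = d/(2μ) = 0.571637 / (2 × 0.0152) = 18.80 Myr.

18.80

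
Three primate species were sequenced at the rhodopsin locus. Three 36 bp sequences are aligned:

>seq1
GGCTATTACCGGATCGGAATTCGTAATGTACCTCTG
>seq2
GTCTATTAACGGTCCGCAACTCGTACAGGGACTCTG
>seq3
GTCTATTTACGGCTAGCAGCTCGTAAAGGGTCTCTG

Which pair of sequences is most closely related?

seq2 and seq3

seq1–seq2: 11/36 differ, p = 0.306, d = 0.392.
seq1–seq3: 12/36 differ, p = 0.333, d = 0.441.
seq2–seq3: 7/36 differ, p = 0.194, d = 0.225.
The smallest distance is between seq2 and seq3.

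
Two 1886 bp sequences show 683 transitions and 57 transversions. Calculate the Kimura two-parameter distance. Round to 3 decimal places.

0.718

P = 683/1886 ≈ 0.362142 and Q = 57/1886 ≈ 0.030223.
Under the Kimura two-parameter model, d = −½ ln(1 − 2P − Q) − ¼ ln(1 − 2Q).
1 − 2P − Q = 0.245493, giving −½ ln(0.245493) = 0.702243.
1 − 2Q = 0.939554, giving −¼ ln(0.939554) = 0.015587.
d = 0.702243 + 0.015587 = 0.717830.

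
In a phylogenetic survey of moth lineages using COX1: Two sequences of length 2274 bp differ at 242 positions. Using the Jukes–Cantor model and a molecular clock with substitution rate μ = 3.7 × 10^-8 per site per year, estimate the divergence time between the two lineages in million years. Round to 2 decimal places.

p = 242/2274 ≈ 0.10642.
d = −(3/4) ln(1 − 4p/3) = −0.75 ln(1 − 0.141893) = −0.75 ln(0.858107)
  = −0.75 × (-0.153026) = 0.114770 substitutions/site.
Under a molecular clock d = 2μt, so t = d/(2μ) = 0.114770 / (2 × 3.7 × 10^-8) = 1.55 million years.

1.55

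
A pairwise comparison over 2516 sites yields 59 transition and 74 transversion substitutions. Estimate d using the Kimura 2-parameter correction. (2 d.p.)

0.05

P = 59/2516 ≈ 0.02345 and Q = 74/2516 ≈ 0.029412.
Under the Kimura two-parameter model, d = −½ ln(1 − 2P − Q) − ¼ ln(1 − 2Q).
1 − 2P − Q = 0.923688, giving −½ ln(0.923688) = 0.039690.
1 − 2Q = 0.941176, giving −¼ ln(0.941176) = 0.015156.
d = 0.039690 + 0.015156 = 0.054846.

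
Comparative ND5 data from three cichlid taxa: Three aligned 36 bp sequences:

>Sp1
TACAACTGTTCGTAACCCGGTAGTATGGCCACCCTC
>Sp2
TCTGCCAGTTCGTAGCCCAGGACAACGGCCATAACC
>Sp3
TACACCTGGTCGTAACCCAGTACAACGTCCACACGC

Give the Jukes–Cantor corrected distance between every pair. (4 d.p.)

d(Sp1,Sp2) = 0.6082, d(Sp1,Sp3) = 0.3041, d(Sp2,Sp3) = 0.3924

Sp1–Sp2: 15/36 sites differ → p ≈ 0.416667, d = −0.75 ln(1 − 0.555556) = 0.608198 ≈ 0.6082.
Sp1–Sp3: 9/36 sites differ → p = 0.25, d = −0.75 ln(1 − 0.333333) = 0.304098 ≈ 0.3041.
Sp2–Sp3: 11/36 sites differ → p ≈ 0.305556, d = −0.75 ln(1 − 0.407408) = 0.392437 ≈ 0.3924.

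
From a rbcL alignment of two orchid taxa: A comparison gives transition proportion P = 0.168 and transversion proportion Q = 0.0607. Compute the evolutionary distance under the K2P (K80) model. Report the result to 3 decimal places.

0.285

Under the Kimura two-parameter model, d = −½ ln(1 − 2P − Q) − ¼ ln(1 − 2Q).
1 − 2P − Q = 0.6033, giving −½ ln(0.6033) = 0.252670.
1 − 2Q = 0.8786, giving −¼ ln(0.8786) = 0.032356.
d = 0.252670 + 0.032356 = 0.285026.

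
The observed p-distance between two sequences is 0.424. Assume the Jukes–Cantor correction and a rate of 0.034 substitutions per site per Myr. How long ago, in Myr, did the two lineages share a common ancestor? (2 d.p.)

9.19

d = −(3/4) ln(1 − 4p/3) = −0.75 ln(1 − 0.565333) = −0.75 ln(0.434667)
  = −0.75 × (-0.833175) = 0.624881 substitutions/site.
Under a molecular clock d = 2μt, so t = d/(2μ) = 0.624881 / (2 × 0.034) = 9.19 Myr.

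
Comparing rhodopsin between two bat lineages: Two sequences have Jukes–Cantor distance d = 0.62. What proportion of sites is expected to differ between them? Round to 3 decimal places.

p = (3/4)(1 − e^(−4d/3)) = 0.75 × (1 − e^(-0.826667)) = 0.75 × (1 − 0.437505) = 0.421871.

0.422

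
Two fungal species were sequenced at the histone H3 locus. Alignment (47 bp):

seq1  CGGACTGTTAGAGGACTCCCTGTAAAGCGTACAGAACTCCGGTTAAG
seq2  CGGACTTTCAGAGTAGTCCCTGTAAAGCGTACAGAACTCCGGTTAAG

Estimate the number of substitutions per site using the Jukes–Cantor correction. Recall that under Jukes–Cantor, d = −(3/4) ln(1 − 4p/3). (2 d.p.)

The sequences differ at 4 of 47 sites (7, 9, 14, 16), so p = 4/47 ≈ 0.085106.
d = −(3/4) ln(1 − 4p/3) = −0.75 ln(1 − 0.113475) = −0.75 ln(0.886525)
  = −0.75 × (-0.120446) = 0.090335 substitutions/site.

0.09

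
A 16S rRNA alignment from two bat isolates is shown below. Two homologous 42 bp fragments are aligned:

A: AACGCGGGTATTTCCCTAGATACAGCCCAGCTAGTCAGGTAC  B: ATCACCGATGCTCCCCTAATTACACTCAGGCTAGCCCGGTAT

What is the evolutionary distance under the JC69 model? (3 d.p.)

The sequences differ at 16 of 42 sites, so p = 16/42 ≈ 0.380952.
d = −(3/4) ln(1 − 4p/3) = −0.75 ln(1 − 0.507936) = −0.75 ln(0.492064)
  = −0.75 × (-0.709146) = 0.531860 substitutions/site.

0.532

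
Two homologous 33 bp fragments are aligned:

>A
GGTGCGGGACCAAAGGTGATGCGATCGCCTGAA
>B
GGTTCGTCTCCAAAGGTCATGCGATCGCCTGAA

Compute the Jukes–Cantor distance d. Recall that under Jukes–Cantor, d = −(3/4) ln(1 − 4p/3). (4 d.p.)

0.1693

The sequences differ at 5 of 33 sites (4, 7, 8, 9, 18), so p = 5/33 ≈ 0.151515.
d = −(3/4) ln(1 − 4p/3) = −0.75 ln(1 − 0.20202) = −0.75 ln(0.79798)
  = −0.75 × (-0.225672) = 0.169254 substitutions/site.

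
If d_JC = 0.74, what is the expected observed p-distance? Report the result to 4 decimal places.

p = (3/4)(1 − e^(−4d/3)) = 0.75 × (1 − e^(-0.986667)) = 0.75 × (1 − 0.372817) = 0.470387.

0.4704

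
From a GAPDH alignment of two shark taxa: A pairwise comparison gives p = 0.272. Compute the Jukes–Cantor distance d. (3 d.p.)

d = −(3/4) ln(1 − 4p/3) = −0.75 ln(1 − 0.362667) = −0.75 ln(0.637333)
  = −0.75 × (-0.450463) = 0.337847 substitutions/site.

0.338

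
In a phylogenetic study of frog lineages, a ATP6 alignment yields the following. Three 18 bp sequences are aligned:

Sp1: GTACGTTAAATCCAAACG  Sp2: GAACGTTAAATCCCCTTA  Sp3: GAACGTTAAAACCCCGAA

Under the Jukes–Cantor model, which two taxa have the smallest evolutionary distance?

Sp2 and Sp3

Sp1–Sp2: 6/18 differ, p = 0.333, d = 0.441.
Sp1–Sp3: 7/18 differ, p = 0.389, d = 0.548.
Sp2–Sp3: 3/18 differ, p = 0.167, d = 0.188.
The smallest distance is between Sp2 and Sp3.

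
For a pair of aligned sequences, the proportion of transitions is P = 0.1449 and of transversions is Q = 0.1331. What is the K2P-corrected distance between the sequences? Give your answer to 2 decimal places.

Under the Kimura two-parameter model, d = −½ ln(1 − 2P − Q) − ¼ ln(1 − 2Q).
1 − 2P − Q = 0.5771, giving −½ ln(0.5771) = 0.274870.
1 − 2Q = 0.7338, giving −¼ ln(0.7338) = 0.077380.
d = 0.274870 + 0.077380 = 0.352250.

0.35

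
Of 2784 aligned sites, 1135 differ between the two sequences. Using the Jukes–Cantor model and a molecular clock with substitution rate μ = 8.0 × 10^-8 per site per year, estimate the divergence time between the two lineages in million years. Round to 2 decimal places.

3.68

p = 1135/2784 ≈ 0.407687.
d = −(3/4) ln(1 − 4p/3) = −0.75 ln(1 − 0.543583) = −0.75 ln(0.456417)
  = −0.75 × (-0.784348) = 0.588261 substitutions/site.
Under a molecular clock d = 2μt, so t = d/(2μ) = 0.588261 / (2 × 8.0 × 10^-8) = 3.68 million years.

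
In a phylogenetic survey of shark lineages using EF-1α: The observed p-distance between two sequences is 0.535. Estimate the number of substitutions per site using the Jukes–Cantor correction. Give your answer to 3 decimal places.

0.937

d = −(3/4) ln(1 − 4p/3) = −0.75 ln(1 − 0.713333) = −0.75 ln(0.286667)
  = −0.75 × (-1.249434) = 0.937076 substitutions/site.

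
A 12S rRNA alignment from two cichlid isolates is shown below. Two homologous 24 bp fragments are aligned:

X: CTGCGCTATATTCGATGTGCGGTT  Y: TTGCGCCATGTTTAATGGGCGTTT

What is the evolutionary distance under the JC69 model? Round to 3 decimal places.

The sequences differ at 7 of 24 sites (1, 7, 10, 13, 14, 18, 22), so p = 7/24 ≈ 0.291667.
d = −(3/4) ln(1 − 4p/3) = −0.75 ln(1 − 0.388889) = −0.75 ln(0.611111)
  = −0.75 × (-0.492477) = 0.369358 substitutions/site.

0.369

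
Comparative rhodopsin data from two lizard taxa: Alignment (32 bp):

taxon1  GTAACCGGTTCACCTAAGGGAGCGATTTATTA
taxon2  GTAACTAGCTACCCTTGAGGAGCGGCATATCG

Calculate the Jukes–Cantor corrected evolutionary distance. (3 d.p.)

0.585

The sequences differ at 13 of 32 sites, so p = 13/32 = 0.40625.
d = −(3/4) ln(1 − 4p/3) = −0.75 ln(1 − 0.541667) = −0.75 ln(0.458333)
  = −0.75 × (-0.780159) = 0.585119 substitutions/site.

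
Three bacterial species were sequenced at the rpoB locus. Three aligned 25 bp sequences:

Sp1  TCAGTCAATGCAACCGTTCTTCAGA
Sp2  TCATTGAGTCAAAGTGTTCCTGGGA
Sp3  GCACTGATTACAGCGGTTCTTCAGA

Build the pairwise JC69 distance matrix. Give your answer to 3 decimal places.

d(Sp1,Sp2) = 0.572, d(Sp1,Sp3) = 0.351, d(Sp2,Sp3) = 0.663

Sp1–Sp2: 10/25 sites differ → p = 0.4, d = −0.75 ln(1 − 0.533333) = 0.571605 ≈ 0.572.
Sp1–Sp3: 7/25 sites differ → p = 0.28, d = −0.75 ln(1 − 0.373333) = 0.350505 ≈ 0.351.
Sp2–Sp3: 11/25 sites differ → p = 0.44, d = −0.75 ln(1 − 0.586667) = 0.662626 ≈ 0.663.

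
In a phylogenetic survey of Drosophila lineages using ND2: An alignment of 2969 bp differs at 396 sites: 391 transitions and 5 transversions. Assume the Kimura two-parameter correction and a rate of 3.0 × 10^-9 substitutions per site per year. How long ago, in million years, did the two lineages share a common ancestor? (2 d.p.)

25.81

P = 391/2969 ≈ 0.131694 and Q = 5/2969 ≈ 0.001684.
Under the Kimura two-parameter model, d = −½ ln(1 − 2P − Q) − ¼ ln(1 − 2Q).
1 − 2P − Q = 0.734928, giving −½ ln(0.734928) = 0.153991.
1 − 2Q = 0.996632, giving −¼ ln(0.996632) = 0.000843.
d = 0.153991 + 0.000843 = 0.154834.
Under a molecular clock d = 2μt, so t = d/(2μ) = 0.154834 / (2 × 3.0 × 10^-9) = 25.81 million years.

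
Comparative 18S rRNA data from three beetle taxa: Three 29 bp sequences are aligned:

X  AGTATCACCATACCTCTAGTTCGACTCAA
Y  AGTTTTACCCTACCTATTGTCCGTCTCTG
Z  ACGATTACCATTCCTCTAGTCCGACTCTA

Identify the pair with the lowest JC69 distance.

X–Y: 9/29 differ, p = 0.310, d = 0.401.
X–Z: 6/29 differ, p = 0.207, d = 0.242.
Y–Z: 9/29 differ, p = 0.310, d = 0.401.
The smallest distance is between X and Z.

X and Z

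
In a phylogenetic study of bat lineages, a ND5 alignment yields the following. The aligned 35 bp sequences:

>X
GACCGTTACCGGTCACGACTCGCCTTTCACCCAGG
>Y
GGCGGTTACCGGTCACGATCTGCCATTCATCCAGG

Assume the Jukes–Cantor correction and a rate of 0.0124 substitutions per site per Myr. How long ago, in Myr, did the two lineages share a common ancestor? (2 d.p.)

The sequences differ at 7 of 35 sites (2, 4, 19, 20, 21, 25, 30), so p = 7/35 = 0.2.
d = −(3/4) ln(1 − 4p/3) = −0.75 ln(1 − 0.266667) = −0.75 ln(0.733333)
  = −0.75 × (-0.310155) = 0.232616 substitutions/site.
Under a molecular clock d = 2μt, so t = d/(2μ) = 0.232616 / (2 × 0.0124) = 9.38 Myr.

9.38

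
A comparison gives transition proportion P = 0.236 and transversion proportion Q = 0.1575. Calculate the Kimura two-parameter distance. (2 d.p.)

0.59

Under the Kimura two-parameter model, d = −½ ln(1 − 2P − Q) − ¼ ln(1 − 2Q).
1 − 2P − Q = 0.3705, giving −½ ln(0.3705) = 0.496451.
1 − 2Q = 0.685, giving −¼ ln(0.685) = 0.094584.
d = 0.496451 + 0.094584 = 0.591035.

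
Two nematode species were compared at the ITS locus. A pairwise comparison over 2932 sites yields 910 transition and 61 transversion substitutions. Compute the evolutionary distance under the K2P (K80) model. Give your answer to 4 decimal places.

0.5236

P = 910/2932 ≈ 0.310368 and Q = 61/2932 ≈ 0.020805.
Under the Kimura two-parameter model, d = −½ ln(1 − 2P − Q) − ¼ ln(1 − 2Q).
1 − 2P − Q = 0.358459, giving −½ ln(0.358459) = 0.512970.
1 − 2Q = 0.95839, giving −¼ ln(0.95839) = 0.010625.
d = 0.512970 + 0.010625 = 0.523595.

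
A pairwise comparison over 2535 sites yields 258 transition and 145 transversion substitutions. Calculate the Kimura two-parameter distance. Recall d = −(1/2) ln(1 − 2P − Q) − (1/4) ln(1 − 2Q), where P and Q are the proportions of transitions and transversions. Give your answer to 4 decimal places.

0.1814

P = 258/2535 ≈ 0.101775 and Q = 145/2535 ≈ 0.057199.
Under the Kimura two-parameter model, d = −½ ln(1 − 2P − Q) − ¼ ln(1 − 2Q).
1 − 2P − Q = 0.739251, giving −½ ln(0.739251) = 0.151059.
1 − 2Q = 0.885602, giving −¼ ln(0.885602) = 0.030372.
d = 0.151059 + 0.030372 = 0.181431.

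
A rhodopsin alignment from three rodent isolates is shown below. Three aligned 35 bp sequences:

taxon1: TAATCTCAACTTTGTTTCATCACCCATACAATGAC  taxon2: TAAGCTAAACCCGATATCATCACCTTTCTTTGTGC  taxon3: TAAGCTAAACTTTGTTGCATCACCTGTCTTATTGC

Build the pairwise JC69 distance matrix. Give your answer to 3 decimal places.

taxon1–taxon2: 16/35 sites differ → p ≈ 0.457143, d = −0.75 ln(1 − 0.609524) = 0.705292 ≈ 0.705.
taxon1–taxon3: 10/35 sites differ → p ≈ 0.285714, d = −0.75 ln(1 − 0.380952) = 0.359679 ≈ 0.360.
taxon2–taxon3: 9/35 sites differ → p ≈ 0.257143, d = −0.75 ln(1 − 0.342857) = 0.314890 ≈ 0.315.

d(taxon1,taxon2) = 0.705, d(taxon1,taxon3) = 0.360, d(taxon2,taxon3) = 0.315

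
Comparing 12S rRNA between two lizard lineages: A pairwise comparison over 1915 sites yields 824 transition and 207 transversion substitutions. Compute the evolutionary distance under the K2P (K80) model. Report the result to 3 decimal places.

P = 824/1915 ≈ 0.430287 and Q = 207/1915 ≈ 0.108094.
Under the Kimura two-parameter model, d = −½ ln(1 − 2P − Q) − ¼ ln(1 − 2Q).
1 − 2P − Q = 0.031332, giving −½ ln(0.031332) = 1.731558.
1 − 2Q = 0.783812, giving −¼ ln(0.783812) = 0.060897.
d = 1.731558 + 0.060897 = 1.792455.

1.792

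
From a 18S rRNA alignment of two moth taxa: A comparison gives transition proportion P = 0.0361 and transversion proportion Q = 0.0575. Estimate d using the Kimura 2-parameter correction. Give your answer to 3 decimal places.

Under the Kimura two-parameter model, d = −½ ln(1 − 2P − Q) − ¼ ln(1 − 2Q).
1 − 2P − Q = 0.8703, giving −½ ln(0.8703) = 0.069459.
1 − 2Q = 0.885, giving −¼ ln(0.885) = 0.030542.
d = 0.069459 + 0.030542 = 0.100001.

0.100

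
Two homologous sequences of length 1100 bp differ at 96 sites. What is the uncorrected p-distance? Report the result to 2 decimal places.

p = 96/1100 = 0.087272… ≈ 0.09 (to 2 d.p.).

0.09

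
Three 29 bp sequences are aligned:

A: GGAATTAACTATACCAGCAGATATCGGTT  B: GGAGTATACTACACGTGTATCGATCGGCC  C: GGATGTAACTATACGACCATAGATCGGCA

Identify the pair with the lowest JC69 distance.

A–B: 12/29 differ, p = 0.414, d = 0.602.
A–C: 8/29 differ, p = 0.276, d = 0.344.
B–C: 10/29 differ, p = 0.345, d = 0.462.
The smallest distance is between A and C.

A and C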